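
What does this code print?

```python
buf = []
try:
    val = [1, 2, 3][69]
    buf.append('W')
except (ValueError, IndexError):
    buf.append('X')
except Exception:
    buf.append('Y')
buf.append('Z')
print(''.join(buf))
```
XZ

IndexError matches tuple containing it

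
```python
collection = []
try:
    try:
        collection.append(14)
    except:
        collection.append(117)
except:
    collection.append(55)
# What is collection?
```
[14]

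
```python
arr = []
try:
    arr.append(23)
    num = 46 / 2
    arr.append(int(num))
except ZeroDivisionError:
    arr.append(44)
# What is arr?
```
[23, 23]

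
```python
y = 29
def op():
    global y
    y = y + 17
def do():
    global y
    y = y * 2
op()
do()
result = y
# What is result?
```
92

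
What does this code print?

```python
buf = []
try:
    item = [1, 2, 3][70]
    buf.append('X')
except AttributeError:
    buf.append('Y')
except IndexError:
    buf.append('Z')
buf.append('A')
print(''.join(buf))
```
ZA

IndexError is caught by its specific handler, not AttributeError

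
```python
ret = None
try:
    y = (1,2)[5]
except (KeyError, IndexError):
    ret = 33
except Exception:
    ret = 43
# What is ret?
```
33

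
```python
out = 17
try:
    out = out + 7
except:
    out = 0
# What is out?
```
24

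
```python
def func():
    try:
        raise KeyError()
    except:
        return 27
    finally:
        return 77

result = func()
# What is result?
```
77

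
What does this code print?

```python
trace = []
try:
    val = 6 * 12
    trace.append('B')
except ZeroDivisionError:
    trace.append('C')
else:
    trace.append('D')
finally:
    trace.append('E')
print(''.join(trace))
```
BDE

else runs before finally when no exception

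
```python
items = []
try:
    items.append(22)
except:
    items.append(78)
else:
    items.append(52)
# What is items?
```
[22, 52]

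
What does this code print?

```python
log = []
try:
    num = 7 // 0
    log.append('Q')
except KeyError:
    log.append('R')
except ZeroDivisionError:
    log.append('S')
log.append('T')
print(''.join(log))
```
ST

ZeroDivisionError is caught by its specific handler, not KeyError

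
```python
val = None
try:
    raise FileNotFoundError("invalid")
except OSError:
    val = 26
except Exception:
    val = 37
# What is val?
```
26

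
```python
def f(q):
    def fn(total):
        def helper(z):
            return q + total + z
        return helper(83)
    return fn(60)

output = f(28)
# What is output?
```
171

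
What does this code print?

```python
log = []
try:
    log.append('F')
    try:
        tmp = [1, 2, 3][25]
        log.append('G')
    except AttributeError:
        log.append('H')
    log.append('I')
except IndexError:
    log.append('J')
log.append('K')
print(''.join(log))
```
FJK

Inner handler doesn't match, propagates to outer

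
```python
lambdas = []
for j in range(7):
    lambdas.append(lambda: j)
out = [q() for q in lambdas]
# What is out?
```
[6, 6, 6, 6, 6, 6, 6]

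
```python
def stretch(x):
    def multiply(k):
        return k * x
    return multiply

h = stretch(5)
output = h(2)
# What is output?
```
10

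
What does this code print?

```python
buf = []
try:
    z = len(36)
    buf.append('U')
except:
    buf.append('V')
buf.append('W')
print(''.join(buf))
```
VW

Exception raised in try, caught by bare except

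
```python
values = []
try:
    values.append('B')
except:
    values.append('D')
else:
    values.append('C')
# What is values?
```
['B', 'C']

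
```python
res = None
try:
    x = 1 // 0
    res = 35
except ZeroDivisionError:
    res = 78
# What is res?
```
78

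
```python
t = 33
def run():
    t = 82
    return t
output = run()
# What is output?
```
82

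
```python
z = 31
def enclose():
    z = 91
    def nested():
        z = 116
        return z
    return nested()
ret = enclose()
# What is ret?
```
116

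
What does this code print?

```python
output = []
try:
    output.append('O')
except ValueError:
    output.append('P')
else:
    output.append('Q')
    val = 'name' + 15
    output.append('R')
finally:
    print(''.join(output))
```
OQ

Try succeeds, else appends 'Q', TypeError in else is uncaught, finally prints before exception propagates ('R' never appended)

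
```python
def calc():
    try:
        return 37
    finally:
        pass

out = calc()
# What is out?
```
37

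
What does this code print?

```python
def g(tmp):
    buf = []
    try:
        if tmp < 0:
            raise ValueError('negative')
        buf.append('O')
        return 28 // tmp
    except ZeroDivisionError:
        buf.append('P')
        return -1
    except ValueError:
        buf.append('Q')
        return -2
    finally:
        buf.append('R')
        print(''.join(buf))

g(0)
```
OPR

tmp=0 causes ZeroDivisionError, caught, finally prints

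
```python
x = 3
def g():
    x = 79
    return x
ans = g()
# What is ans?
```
79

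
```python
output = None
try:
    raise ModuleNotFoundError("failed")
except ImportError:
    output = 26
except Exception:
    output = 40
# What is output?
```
26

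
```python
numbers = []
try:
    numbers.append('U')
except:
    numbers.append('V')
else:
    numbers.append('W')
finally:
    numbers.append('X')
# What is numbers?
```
['U', 'W', 'X']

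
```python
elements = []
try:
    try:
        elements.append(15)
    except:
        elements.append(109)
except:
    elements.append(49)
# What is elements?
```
[15]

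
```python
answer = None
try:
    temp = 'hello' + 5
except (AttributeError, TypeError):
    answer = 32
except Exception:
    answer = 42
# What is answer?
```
32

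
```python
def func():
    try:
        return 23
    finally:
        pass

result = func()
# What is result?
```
23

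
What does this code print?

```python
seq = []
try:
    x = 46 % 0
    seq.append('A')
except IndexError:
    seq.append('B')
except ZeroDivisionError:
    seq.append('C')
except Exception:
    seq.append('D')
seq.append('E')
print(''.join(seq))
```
CE

ZeroDivisionError matches before generic Exception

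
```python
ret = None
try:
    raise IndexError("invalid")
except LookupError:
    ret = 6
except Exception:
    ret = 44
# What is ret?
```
6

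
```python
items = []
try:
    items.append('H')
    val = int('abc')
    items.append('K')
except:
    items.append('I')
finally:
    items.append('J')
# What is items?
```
['H', 'I', 'J']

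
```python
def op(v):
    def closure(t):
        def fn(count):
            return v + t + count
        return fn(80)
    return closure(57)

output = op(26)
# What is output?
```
163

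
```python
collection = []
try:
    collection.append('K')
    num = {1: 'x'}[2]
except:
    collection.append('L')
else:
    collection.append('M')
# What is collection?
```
['K', 'L']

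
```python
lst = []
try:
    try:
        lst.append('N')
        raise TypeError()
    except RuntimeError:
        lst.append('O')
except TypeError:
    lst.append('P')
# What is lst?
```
['N', 'P']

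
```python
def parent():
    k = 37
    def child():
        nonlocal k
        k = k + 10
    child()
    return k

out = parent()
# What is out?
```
47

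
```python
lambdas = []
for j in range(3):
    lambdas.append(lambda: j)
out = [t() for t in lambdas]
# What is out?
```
[2, 2, 2]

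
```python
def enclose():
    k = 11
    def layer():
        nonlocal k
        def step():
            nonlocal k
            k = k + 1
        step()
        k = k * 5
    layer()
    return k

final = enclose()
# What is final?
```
60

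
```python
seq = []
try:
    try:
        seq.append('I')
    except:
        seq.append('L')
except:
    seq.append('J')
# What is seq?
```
['I']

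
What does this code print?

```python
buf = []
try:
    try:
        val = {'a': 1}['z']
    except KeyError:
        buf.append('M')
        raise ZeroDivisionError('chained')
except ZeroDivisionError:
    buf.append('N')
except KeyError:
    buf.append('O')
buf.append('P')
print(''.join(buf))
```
MNP

ZeroDivisionError raised and caught, original KeyError not re-raised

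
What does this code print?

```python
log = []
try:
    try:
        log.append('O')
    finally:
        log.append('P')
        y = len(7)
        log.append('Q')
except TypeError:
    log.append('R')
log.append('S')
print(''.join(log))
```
OPRS

Exception in inner finally caught by outer except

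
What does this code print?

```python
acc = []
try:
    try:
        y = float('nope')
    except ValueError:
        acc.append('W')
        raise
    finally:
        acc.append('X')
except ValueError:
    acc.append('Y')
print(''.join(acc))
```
WXY

finally runs before re-raised exception propagates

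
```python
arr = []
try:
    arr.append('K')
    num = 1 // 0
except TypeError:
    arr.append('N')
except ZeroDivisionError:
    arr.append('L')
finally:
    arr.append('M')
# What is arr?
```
['K', 'L', 'M']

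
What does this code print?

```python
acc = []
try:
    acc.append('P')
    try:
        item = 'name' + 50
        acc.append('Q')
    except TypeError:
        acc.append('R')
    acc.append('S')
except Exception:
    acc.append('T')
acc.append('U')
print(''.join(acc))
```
PRSU

Inner exception caught by inner handler, outer continues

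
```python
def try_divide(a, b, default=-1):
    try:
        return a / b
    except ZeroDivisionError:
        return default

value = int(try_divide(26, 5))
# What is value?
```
5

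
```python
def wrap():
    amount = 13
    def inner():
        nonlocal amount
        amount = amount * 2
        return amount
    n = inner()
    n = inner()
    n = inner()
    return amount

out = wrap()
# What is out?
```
104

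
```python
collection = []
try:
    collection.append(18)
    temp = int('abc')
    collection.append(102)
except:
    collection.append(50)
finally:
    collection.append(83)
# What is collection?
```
[18, 50, 83]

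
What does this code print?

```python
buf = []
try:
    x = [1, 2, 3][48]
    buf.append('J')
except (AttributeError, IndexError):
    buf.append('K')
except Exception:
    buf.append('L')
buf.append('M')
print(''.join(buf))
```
KM

IndexError matches tuple containing it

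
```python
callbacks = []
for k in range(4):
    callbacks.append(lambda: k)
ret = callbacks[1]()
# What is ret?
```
3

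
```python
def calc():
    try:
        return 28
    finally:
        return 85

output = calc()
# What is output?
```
85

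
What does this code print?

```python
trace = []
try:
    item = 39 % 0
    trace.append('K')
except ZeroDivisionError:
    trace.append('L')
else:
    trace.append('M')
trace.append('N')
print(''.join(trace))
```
LN

else block skipped when exception is caught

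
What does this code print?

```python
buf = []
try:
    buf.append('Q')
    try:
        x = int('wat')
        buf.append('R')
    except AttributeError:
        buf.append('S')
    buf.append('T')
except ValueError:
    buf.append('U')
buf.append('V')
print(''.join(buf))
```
QUV

Inner handler doesn't match, propagates to outer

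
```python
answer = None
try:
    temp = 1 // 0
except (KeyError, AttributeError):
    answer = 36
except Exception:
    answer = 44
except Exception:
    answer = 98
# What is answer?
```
44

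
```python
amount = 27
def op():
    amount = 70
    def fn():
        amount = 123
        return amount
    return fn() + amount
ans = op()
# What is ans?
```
193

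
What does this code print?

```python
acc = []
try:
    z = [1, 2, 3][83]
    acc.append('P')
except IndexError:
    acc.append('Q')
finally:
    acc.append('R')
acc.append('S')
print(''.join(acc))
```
QRS

finally always runs, even after exception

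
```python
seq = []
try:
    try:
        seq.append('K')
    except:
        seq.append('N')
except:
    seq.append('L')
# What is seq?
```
['K']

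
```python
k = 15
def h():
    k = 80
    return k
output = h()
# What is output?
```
80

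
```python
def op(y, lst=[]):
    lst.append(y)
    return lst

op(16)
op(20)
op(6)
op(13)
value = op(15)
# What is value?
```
[16, 20, 6, 13, 15]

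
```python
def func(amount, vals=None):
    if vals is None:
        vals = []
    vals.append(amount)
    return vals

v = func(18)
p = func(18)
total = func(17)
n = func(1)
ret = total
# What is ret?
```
[17]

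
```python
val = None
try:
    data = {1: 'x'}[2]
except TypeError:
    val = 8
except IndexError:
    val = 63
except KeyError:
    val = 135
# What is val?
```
135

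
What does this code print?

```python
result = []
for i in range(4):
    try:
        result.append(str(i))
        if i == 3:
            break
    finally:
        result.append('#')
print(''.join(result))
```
0#1#2#3#

finally runs even when breaking out of loop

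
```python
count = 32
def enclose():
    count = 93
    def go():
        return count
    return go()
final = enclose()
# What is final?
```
93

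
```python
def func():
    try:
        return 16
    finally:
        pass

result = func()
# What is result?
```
16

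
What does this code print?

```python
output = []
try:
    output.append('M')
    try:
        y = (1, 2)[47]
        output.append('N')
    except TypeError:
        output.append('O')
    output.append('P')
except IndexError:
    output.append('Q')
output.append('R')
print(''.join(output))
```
MQR

Inner handler doesn't match, propagates to outer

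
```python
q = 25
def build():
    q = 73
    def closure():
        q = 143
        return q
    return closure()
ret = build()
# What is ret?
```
143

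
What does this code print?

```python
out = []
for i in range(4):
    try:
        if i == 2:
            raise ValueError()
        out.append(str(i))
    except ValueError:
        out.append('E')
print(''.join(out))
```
01E3

Exception on i=2 caught, loop continues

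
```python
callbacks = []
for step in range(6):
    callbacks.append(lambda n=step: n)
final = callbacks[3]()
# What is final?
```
3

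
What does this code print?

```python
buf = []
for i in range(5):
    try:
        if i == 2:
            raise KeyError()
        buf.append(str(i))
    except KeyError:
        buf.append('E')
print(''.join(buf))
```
01E34

Exception on i=2 caught, loop continues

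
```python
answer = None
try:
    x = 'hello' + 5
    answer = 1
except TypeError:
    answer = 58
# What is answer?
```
58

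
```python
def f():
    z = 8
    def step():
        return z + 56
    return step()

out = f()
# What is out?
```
64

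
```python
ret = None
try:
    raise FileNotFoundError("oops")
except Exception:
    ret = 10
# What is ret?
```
10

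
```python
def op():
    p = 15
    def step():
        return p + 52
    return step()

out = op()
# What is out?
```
67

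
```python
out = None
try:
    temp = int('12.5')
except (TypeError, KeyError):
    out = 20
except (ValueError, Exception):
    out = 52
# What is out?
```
52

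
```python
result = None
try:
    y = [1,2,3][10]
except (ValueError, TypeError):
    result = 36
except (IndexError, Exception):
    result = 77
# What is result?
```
77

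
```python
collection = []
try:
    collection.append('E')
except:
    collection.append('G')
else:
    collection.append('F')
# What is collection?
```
['E', 'F']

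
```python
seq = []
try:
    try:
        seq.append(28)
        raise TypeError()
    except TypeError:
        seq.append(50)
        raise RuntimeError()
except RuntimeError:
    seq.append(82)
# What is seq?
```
[28, 50, 82]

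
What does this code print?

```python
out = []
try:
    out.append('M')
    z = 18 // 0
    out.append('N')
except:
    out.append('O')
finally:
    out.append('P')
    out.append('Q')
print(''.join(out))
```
MOPQ

Code before exception runs, then except, then all of finally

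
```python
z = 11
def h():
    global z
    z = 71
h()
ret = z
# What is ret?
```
71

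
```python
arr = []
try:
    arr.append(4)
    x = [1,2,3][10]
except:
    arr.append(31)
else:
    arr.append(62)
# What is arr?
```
[4, 31]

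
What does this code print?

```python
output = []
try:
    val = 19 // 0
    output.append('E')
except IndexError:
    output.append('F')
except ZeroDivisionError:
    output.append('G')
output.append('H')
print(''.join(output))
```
GH

ZeroDivisionError is caught by its specific handler, not IndexError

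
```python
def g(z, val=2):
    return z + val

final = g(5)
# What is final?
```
7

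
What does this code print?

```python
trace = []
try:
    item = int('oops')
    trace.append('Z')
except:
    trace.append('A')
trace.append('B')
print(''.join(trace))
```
AB

Exception raised in try, caught by bare except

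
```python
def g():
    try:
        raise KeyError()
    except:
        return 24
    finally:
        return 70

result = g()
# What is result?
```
70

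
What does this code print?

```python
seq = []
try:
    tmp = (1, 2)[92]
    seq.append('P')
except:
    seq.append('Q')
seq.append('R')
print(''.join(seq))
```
QR

Exception raised in try, caught by bare except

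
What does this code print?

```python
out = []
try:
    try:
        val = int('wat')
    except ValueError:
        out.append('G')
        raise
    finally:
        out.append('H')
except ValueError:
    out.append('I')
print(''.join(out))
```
GHI

finally runs before re-raised exception propagates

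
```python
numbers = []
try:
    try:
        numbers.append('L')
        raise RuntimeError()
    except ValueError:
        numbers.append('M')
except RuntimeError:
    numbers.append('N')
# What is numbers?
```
['L', 'N']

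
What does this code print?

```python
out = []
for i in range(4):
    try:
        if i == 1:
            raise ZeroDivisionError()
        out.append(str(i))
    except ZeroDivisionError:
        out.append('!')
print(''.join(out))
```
0!23

Exception on i=1 caught, loop continues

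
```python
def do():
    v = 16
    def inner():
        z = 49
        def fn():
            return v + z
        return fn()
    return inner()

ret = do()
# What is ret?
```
65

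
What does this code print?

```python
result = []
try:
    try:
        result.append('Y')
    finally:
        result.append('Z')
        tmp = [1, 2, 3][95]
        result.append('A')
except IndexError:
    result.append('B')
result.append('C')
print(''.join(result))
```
YZBC

Exception in inner finally caught by outer except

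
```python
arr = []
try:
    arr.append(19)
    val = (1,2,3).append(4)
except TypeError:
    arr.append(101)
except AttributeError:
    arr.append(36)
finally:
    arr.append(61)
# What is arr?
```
[19, 36, 61]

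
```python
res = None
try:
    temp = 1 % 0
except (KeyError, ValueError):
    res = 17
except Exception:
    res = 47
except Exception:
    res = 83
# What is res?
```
47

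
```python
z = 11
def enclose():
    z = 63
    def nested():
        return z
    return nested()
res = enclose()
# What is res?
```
63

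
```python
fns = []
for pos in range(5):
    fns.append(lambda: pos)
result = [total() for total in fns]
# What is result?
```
[4, 4, 4, 4, 4]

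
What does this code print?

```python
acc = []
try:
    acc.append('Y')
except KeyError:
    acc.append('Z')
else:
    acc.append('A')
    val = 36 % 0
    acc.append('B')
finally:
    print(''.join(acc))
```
YA

Try succeeds, else appends 'A', ZeroDivisionError in else is uncaught, finally prints before exception propagates ('B' never appended)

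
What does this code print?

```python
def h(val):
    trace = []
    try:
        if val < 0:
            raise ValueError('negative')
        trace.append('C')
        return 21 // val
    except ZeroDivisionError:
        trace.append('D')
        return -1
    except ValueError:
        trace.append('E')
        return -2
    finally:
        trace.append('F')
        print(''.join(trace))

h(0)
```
CDF

val=0 causes ZeroDivisionError, caught, finally prints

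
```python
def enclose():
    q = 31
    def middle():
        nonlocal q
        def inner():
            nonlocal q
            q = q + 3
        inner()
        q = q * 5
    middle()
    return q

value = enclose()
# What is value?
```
170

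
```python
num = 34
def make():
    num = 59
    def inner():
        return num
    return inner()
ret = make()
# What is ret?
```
59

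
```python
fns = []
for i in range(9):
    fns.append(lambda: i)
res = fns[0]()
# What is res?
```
8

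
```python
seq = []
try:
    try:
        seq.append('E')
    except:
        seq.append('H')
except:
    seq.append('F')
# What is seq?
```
['E']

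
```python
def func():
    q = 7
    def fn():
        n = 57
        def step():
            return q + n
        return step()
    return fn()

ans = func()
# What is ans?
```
64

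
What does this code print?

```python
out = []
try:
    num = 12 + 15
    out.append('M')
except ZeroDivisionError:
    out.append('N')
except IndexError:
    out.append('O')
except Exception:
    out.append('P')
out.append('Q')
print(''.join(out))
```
MQ

No exception, try block completes normally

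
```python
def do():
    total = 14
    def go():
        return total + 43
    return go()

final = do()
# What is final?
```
57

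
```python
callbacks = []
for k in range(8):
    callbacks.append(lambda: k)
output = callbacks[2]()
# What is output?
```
7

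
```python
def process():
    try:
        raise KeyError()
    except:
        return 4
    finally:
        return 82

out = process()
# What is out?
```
82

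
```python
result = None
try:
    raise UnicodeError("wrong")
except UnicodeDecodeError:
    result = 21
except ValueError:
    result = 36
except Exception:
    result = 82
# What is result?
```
36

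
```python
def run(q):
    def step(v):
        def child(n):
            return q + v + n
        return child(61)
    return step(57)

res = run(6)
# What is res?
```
124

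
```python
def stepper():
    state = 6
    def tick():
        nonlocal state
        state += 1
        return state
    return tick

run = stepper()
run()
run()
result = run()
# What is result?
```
9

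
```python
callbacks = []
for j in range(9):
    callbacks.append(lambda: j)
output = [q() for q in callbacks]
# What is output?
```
[8, 8, 8, 8, 8, 8, 8, 8, 8]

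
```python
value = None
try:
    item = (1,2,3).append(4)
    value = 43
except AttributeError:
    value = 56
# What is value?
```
56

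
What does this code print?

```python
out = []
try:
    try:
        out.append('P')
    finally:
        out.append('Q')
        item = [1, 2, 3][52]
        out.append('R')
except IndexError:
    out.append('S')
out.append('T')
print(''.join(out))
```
PQST

Exception in inner finally caught by outer except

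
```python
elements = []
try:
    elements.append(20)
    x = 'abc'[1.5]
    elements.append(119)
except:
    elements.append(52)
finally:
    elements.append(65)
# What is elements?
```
[20, 52, 65]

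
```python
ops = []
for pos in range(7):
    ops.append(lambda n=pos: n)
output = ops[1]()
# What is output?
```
1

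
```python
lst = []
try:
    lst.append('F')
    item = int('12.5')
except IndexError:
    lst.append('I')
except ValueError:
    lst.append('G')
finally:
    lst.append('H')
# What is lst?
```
['F', 'G', 'H']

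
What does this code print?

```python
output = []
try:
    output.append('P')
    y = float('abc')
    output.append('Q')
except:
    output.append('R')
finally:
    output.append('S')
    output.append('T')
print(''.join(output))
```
PRST

Code before exception runs, then except, then all of finally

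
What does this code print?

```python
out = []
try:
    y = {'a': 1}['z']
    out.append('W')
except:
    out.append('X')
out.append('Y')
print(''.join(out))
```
XY

Exception raised in try, caught by bare except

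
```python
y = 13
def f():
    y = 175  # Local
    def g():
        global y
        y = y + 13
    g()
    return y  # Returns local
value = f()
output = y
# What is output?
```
26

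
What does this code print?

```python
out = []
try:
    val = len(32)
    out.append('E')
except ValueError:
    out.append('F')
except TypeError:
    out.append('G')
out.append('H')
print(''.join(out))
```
GH

TypeError is caught by its specific handler, not ValueError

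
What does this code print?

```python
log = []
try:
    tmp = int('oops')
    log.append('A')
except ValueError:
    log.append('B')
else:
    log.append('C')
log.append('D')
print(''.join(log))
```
BD

else block skipped when exception is caught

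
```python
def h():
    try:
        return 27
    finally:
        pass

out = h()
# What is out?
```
27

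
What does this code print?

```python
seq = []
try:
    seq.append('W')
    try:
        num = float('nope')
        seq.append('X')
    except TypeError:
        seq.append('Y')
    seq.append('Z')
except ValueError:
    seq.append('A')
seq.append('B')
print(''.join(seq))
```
WAB

Inner handler doesn't match, propagates to outer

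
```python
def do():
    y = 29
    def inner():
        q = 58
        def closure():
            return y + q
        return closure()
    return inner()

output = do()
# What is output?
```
87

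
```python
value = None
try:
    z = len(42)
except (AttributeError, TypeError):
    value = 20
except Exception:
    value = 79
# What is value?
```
20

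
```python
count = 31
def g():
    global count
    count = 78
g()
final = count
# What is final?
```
78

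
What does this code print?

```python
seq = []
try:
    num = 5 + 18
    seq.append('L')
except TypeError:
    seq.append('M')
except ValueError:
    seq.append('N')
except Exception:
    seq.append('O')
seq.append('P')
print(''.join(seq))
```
LP

No exception, try block completes normally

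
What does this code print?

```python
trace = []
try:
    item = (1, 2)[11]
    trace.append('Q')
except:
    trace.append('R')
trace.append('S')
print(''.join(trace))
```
RS

Exception raised in try, caught by bare except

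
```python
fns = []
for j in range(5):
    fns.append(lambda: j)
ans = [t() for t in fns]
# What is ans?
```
[4, 4, 4, 4, 4]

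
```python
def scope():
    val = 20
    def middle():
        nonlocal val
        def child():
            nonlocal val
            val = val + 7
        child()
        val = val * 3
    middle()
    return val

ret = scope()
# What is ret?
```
81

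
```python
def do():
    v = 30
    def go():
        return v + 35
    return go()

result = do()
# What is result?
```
65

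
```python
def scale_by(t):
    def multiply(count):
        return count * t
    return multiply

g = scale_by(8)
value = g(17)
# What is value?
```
136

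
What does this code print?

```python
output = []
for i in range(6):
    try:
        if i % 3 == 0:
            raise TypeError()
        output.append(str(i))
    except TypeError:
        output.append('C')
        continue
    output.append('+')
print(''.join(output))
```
C1+2+C4+5+

continue in except skips rest of loop body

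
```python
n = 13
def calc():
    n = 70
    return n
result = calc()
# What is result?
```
70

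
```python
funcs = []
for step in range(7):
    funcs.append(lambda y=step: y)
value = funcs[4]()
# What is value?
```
4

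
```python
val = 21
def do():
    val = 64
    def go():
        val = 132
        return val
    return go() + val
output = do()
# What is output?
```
196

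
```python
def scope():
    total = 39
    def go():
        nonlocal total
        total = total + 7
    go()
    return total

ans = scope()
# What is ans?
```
46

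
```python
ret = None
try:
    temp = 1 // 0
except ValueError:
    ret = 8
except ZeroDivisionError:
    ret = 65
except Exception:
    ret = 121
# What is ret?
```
65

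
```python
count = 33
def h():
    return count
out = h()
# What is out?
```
33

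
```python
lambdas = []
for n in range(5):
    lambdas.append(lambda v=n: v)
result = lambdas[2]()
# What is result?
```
2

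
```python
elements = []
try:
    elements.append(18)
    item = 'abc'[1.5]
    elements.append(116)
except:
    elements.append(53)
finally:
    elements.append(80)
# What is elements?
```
[18, 53, 80]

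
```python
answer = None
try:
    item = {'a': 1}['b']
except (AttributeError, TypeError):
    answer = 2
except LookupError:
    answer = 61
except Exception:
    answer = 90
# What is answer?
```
61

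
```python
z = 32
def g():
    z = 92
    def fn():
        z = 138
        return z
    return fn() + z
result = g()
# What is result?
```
230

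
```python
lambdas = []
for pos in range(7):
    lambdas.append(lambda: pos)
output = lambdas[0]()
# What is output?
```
6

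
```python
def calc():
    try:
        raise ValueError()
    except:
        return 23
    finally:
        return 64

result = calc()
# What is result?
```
64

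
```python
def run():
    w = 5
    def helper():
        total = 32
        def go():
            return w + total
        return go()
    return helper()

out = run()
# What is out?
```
37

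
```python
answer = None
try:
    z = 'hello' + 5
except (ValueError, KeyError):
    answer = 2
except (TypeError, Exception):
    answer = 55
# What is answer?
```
55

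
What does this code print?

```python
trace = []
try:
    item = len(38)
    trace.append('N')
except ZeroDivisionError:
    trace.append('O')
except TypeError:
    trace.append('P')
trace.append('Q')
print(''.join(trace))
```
PQ

TypeError is caught by its specific handler, not ZeroDivisionError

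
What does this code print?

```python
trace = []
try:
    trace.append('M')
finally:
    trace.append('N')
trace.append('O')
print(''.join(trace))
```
MNO

try/finally without except, no exception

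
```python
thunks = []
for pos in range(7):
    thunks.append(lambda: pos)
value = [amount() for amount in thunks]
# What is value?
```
[6, 6, 6, 6, 6, 6, 6]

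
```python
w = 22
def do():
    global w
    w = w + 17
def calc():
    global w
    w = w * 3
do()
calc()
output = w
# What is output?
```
117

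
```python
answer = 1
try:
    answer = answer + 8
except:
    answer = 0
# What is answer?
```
9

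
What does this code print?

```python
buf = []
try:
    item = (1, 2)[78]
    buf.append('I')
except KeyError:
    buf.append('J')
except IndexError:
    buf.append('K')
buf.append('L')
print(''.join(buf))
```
KL

IndexError is caught by its specific handler, not KeyError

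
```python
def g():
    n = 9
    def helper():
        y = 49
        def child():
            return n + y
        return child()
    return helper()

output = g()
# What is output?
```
58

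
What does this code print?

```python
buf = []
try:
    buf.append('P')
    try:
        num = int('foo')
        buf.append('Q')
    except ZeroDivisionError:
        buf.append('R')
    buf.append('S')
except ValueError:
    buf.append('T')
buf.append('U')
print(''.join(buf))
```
PTU

Inner handler doesn't match, propagates to outer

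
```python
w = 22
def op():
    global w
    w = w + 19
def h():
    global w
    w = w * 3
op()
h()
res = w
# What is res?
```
123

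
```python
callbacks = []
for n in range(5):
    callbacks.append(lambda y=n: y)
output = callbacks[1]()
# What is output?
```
1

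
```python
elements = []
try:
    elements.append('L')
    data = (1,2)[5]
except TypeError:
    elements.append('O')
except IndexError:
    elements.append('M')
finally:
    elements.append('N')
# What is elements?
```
['L', 'M', 'N']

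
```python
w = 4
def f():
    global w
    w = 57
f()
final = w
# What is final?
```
57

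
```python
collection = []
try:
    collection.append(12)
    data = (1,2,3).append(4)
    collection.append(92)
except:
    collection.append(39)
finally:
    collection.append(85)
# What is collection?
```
[12, 39, 85]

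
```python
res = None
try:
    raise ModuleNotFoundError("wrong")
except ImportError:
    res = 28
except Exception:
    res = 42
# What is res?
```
28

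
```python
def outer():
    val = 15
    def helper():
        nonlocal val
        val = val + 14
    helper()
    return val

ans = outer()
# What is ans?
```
29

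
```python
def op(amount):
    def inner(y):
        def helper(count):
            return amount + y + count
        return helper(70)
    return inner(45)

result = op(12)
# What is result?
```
127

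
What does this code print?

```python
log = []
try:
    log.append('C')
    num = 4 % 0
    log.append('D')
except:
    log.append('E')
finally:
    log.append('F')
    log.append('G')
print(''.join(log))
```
CEFG

Code before exception runs, then except, then all of finally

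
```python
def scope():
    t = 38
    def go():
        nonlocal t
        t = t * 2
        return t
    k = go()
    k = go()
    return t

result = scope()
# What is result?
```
152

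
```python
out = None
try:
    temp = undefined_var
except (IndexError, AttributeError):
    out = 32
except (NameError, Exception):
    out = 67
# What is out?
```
67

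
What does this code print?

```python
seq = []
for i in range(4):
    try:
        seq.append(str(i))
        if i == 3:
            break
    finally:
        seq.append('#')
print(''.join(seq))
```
0#1#2#3#

finally runs even when breaking out of loop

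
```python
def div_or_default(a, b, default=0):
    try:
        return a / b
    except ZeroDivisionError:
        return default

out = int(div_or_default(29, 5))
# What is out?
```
5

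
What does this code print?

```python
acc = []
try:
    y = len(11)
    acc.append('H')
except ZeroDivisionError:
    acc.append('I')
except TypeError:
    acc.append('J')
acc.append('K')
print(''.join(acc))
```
JK

TypeError is caught by its specific handler, not ZeroDivisionError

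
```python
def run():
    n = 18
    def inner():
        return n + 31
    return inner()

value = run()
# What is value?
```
49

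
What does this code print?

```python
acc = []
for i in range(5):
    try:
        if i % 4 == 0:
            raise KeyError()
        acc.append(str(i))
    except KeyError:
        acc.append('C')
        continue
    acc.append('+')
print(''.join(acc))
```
C1+2+3+C

continue in except skips rest of loop body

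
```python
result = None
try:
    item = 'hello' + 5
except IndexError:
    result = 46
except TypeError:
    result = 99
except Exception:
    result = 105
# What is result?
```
99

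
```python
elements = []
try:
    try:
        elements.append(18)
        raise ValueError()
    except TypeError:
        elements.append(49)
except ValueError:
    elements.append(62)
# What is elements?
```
[18, 62]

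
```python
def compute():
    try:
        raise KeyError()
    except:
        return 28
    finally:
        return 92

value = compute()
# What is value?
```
92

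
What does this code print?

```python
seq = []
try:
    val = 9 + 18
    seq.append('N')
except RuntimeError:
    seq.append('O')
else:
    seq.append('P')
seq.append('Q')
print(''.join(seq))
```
NPQ

else block runs when no exception occurs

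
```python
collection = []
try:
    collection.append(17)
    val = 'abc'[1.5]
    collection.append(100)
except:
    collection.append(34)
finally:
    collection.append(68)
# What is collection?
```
[17, 34, 68]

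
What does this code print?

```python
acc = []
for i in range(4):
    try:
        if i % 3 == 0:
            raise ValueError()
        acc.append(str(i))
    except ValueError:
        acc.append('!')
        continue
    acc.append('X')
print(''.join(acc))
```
!1X2X!

continue in except skips rest of loop body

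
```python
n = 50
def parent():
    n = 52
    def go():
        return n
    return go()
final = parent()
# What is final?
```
52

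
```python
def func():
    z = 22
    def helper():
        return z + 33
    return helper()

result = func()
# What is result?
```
55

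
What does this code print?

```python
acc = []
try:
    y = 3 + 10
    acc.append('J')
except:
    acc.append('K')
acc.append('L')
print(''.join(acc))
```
JL

No exception, try block completes normally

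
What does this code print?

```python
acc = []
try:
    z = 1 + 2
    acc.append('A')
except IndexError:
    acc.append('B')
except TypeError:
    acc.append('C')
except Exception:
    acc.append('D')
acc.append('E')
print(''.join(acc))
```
AE

No exception, try block completes normally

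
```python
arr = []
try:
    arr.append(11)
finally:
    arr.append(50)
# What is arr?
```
[11, 50]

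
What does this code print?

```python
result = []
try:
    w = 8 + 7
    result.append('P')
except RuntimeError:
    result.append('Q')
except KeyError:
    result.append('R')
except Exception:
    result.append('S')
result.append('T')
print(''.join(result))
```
PT

No exception, try block completes normally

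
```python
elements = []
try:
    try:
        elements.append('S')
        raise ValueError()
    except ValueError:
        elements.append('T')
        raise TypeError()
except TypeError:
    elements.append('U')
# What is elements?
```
['S', 'T', 'U']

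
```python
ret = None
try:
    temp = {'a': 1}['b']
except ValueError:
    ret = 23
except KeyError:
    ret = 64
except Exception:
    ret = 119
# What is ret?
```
64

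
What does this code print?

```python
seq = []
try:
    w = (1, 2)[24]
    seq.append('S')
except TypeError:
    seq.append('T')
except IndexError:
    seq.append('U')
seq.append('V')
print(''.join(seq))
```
UV

IndexError is caught by its specific handler, not TypeError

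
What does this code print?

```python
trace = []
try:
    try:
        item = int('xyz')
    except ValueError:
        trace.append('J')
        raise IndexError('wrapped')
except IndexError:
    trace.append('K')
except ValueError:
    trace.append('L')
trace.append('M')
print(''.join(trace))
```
JKM

IndexError raised and caught, original ValueError not re-raised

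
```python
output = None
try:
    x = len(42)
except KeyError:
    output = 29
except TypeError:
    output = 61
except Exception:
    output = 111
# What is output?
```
61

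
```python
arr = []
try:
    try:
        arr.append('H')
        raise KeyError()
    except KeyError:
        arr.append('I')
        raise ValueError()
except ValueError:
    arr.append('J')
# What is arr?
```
['H', 'I', 'J']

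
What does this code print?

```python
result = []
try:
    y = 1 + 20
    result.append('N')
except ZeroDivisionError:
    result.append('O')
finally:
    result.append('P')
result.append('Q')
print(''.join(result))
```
NPQ

finally runs after normal execution too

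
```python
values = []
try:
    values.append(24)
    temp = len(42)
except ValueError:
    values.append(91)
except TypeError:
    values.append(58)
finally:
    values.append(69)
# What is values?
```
[24, 58, 69]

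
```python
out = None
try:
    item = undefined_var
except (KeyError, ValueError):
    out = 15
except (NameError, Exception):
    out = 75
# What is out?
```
75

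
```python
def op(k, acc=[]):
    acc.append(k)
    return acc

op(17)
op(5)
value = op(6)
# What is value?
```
[17, 5, 6]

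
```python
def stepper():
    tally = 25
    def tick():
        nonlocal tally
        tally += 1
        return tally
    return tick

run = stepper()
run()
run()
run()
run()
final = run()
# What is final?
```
30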